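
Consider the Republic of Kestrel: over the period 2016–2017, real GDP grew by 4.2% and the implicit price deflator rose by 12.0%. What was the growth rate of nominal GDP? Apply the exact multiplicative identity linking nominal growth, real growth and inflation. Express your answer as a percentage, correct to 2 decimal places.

(1 + g_nom) = (1 + g_real)(1 + π) = 1.0420 × 1.1200 = 1.16704.

16.70%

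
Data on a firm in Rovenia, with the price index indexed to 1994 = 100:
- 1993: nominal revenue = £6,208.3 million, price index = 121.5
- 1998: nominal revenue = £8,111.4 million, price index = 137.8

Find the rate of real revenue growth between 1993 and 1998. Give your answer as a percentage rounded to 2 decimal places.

Real revenue 1993 = 6208.3 / 1.215 = 5109.71.
Real revenue 1998 = 8111.4 / 1.378 = 5886.36.
Real growth = 5886.36 / 5109.71 − 1 = 0.1520.

15.20%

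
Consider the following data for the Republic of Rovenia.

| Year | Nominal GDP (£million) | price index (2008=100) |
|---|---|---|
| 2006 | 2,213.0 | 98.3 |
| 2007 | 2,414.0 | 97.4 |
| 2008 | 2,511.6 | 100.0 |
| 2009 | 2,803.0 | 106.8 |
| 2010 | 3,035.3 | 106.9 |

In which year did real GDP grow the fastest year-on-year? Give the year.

2007: real = 2414.0/0.974 = 2478.44; growth vs 2006 (2251.27) = 10.09%.
2008: real = 2511.6/1.000 = 2511.60; growth vs 2007 (2478.44) = 1.34%.
2009: real = 2803.0/1.068 = 2624.53; growth vs 2008 (2511.60) = 4.50%.
2010: real = 3035.3/1.069 = 2839.38; growth vs 2009 (2624.53) = 8.19%.

2007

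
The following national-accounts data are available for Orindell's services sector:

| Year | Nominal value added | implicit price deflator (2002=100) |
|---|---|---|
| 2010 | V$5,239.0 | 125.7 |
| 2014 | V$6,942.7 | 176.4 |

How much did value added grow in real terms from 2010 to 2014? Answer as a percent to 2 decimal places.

Deflate each year: 2010 → 5239.0/1.257 = 4167.86; 2014 → 6942.7/1.764 = 3935.77.
So real value added changed by 3935.77/4167.86 − 1 = -0.0557, i.e. -5.57%.

-5.57%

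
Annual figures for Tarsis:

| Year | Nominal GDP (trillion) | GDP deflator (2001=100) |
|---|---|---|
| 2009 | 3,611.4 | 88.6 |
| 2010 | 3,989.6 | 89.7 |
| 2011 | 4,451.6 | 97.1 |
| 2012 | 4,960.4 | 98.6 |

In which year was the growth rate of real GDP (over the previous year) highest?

2010: real = 3989.6/0.897 = 4447.71; growth vs 2009 (4076.07) = 9.12%.
2011: real = 4451.6/0.971 = 4584.55; growth vs 2010 (4447.71) = 3.08%.
2012: real = 4960.4/0.986 = 5030.83; growth vs 2011 (4584.55) = 9.73%.

2012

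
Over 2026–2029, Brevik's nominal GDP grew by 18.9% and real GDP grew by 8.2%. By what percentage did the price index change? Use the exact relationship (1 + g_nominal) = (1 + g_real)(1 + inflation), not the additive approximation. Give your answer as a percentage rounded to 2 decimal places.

9.89%

(1 + g_nom) = (1 + g_real)(1 + π), so π = 1.1890 / 1.0820 − 1 = 0.09889.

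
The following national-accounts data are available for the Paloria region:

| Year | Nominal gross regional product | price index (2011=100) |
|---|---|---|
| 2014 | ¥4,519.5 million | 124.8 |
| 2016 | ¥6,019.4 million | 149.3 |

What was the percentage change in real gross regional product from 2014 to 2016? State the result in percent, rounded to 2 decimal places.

Deflate each year: 2014 → 4519.5/1.248 = 3621.39; 2016 → 6019.4/1.493 = 4031.75.
So real gross regional product changed by 4031.75/3621.39 − 1 = 0.1133, i.e. 11.33%.

11.33%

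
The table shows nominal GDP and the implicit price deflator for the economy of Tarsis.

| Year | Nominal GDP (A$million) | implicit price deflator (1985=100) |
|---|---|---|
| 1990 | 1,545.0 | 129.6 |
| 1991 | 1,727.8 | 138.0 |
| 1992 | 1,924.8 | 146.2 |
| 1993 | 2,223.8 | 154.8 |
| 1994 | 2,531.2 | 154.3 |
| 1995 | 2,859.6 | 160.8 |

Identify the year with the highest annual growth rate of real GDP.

1991: real = 1727.8/1.380 = 1252.03; growth vs 1990 (1192.13) = 5.02%.
1992: real = 1924.8/1.462 = 1316.55; growth vs 1991 (1252.03) = 5.15%.
1993: real = 2223.8/1.548 = 1436.56; growth vs 1992 (1316.55) = 9.12%.
1994: real = 2531.2/1.543 = 1640.44; growth vs 1993 (1436.56) = 14.19%.
1995: real = 2859.6/1.608 = 1778.36; growth vs 1994 (1640.44) = 8.41%.

1994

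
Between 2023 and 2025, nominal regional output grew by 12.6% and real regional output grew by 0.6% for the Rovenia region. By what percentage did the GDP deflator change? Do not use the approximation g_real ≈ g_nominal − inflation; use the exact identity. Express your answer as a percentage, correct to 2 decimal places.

(1 + g_nom) = (1 + g_real)(1 + π), so π = 1.1260 / 1.0060 − 1 = 0.11928.

11.93%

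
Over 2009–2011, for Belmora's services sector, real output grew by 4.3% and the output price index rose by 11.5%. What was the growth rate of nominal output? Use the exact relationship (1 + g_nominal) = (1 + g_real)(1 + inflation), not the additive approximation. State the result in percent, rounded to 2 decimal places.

(1 + g_nom) = (1 + g_real)(1 + π) = 1.0430 × 1.1150 = 1.16295.

16.29%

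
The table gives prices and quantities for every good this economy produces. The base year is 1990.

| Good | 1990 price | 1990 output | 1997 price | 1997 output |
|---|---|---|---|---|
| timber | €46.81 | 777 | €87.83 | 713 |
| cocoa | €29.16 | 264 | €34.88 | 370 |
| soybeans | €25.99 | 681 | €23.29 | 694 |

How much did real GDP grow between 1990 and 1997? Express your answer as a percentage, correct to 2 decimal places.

Real GDP 1990 = Nominal GDP 1990 = 46.81·777 + 29.16·264 + 25.99·681 = 61768.80.
Real GDP 1997 (at 1990 prices) = 46.81·713 + 29.16·370 + 25.99·694 = 62201.79.
Real growth = 62201.79/61768.80 − 1 = 0.0070.

0.70%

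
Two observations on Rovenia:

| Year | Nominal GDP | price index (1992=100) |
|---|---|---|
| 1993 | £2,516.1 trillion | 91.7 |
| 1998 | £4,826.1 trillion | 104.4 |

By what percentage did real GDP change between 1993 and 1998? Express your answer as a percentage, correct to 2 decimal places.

Real GDP 1993 = 2516.1 / 0.917 = 2743.84.
Real GDP 1998 = 4826.1 / 1.044 = 4622.70.
Real growth = 4622.70 / 2743.84 − 1 = 0.6848.

68.48%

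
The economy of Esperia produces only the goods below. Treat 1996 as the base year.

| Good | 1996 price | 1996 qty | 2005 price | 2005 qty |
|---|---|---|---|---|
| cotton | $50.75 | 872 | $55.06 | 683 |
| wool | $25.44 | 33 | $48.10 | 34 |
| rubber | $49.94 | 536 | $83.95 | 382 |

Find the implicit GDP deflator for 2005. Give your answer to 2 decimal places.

130.59

Nominal GDP 2005 = 55.06·683 + 48.10·34 + 83.95·382 = 71310.28.
Real GDP 2005 (at 1996 prices) = 50.75·683 + 25.44·34 + 49.94·382 = 54604.29.
Deflator = Nominal/Real × 100 = 71310.28/54604.29 × 100 = 130.595.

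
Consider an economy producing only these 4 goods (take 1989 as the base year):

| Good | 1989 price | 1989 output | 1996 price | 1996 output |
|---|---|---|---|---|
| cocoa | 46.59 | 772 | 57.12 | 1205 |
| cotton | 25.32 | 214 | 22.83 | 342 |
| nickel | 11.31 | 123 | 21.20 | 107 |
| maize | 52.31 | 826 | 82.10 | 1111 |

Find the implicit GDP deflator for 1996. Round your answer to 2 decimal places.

Nominal GDP 1996 = 57.12·1205 + 22.83·342 + 21.20·107 + 82.10·1111 = 170118.96.
Real GDP 1996 (at 1989 prices) = 46.59·1205 + 25.32·342 + 11.31·107 + 52.31·1111 = 124126.97.
Deflator = Nominal/Real × 100 = 170118.96/124126.97 × 100 = 137.052.

137.05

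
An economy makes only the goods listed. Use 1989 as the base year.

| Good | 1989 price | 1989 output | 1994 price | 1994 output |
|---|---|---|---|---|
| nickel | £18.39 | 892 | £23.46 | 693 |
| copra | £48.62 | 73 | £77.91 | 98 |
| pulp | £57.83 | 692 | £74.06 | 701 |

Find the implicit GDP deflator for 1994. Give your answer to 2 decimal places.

Nominal GDP 1994 = 23.46·693 + 77.91·98 + 74.06·701 = 75809.02.
Real GDP 1994 (at 1989 prices) = 18.39·693 + 48.62·98 + 57.83·701 = 58047.86.
Deflator = Nominal/Real × 100 = 75809.02/58047.86 × 100 = 130.597.

130.60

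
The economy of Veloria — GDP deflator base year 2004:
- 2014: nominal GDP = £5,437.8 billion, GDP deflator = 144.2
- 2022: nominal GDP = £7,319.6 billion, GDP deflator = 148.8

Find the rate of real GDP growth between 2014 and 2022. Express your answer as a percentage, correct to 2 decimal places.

Deflate each year: 2014 → 5437.8/1.442 = 3771.01; 2022 → 7319.6/1.488 = 4919.09.
So real GDP changed by 4919.09/3771.01 − 1 = 0.3044, i.e. 30.44%.

30.44%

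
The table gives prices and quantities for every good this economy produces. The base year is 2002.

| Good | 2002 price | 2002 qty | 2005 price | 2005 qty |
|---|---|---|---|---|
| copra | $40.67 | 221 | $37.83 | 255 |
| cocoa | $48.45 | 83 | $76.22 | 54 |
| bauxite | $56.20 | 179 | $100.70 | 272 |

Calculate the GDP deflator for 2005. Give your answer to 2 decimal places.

Nominal GDP 2005 = 37.83·255 + 76.22·54 + 100.70·272 = 41152.93.
Real GDP 2005 (at 2002 prices) = 40.67·255 + 48.45·54 + 56.20·272 = 28273.55.
Deflator = Nominal/Real × 100 = 41152.93/28273.55 × 100 = 145.553.

145.55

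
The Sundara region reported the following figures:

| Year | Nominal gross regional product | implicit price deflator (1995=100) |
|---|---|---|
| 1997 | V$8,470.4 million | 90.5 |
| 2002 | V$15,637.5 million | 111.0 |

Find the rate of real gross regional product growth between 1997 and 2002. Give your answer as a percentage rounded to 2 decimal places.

50.52%

Deflate each year: 1997 → 8470.4/0.905 = 9359.56; 2002 → 15637.5/1.110 = 14087.84.
So real gross regional product changed by 14087.84/9359.56 − 1 = 0.5052, i.e. 50.52%.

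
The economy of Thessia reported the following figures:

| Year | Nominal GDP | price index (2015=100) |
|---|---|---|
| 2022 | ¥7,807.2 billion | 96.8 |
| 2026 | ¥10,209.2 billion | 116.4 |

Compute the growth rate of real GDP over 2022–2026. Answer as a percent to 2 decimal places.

8.75%

Deflate each year: 2022 → 7807.2/0.968 = 8065.29; 2026 → 10209.2/1.164 = 8770.79.
So real GDP changed by 8770.79/8065.29 − 1 = 0.0875, i.e. 8.75%.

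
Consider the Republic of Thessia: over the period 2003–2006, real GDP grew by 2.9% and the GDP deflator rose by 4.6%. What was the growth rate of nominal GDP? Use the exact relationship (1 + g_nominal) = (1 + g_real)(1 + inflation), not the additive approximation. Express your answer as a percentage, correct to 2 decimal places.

7.63%

(1 + g_nom) = (1 + g_real)(1 + π) = 1.0290 × 1.0460 = 1.07633.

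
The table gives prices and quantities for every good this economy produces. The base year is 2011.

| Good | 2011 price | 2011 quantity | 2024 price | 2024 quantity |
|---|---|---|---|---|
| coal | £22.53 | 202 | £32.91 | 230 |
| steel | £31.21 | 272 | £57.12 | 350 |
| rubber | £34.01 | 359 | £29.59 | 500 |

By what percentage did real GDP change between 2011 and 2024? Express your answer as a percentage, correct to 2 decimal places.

Real GDP 2011 = Nominal GDP 2011 = 22.53·202 + 31.21·272 + 34.01·359 = 25249.77.
Real GDP 2024 (at 2011 prices) = 22.53·230 + 31.21·350 + 34.01·500 = 33110.40.
Real growth = 33110.40/25249.77 − 1 = 0.3113.

31.13%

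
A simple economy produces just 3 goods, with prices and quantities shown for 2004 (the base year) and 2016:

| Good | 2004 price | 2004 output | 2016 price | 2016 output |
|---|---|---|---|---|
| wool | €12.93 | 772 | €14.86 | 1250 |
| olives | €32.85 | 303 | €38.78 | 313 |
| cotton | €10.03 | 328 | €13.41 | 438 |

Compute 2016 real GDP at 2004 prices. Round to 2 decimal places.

€30837.69

Real GDP 2016 = Σ (p_2004 × q_2016) = 12.93·1250 + 32.85·313 + 10.03·438 = 30837.69.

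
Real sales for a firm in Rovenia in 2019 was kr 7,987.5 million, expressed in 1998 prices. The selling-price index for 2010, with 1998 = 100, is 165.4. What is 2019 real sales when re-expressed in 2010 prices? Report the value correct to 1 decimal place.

kr 13,211.3 million

Real sales in 2010 prices = Real sales in 1998 prices × (P_2010/P_1998) = 7987.5 × 1.654 = 13211.33.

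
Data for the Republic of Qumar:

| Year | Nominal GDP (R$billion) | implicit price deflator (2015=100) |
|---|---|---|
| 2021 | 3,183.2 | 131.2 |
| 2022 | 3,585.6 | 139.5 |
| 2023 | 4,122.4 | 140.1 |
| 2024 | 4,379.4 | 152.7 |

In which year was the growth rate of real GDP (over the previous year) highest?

2023

2022: real = 3585.6/1.395 = 2570.32; growth vs 2021 (2426.22) = 5.94%.
2023: real = 4122.4/1.401 = 2942.47; growth vs 2022 (2570.32) = 14.48%.
2024: real = 4379.4/1.527 = 2867.98; growth vs 2023 (2942.47) = -2.53%.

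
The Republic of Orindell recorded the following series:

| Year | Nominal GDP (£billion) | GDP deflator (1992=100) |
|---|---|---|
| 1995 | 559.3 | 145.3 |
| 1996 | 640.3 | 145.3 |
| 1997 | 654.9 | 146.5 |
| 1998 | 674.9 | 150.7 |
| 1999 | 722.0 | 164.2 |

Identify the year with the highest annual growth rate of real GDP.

1996

1996: real = 640.3/1.453 = 440.67; growth vs 1995 (384.93) = 14.48%.
1997: real = 654.9/1.465 = 447.03; growth vs 1996 (440.67) = 1.44%.
1998: real = 674.9/1.507 = 447.84; growth vs 1997 (447.03) = 0.18%.
1999: real = 722.0/1.642 = 439.71; growth vs 1998 (447.84) = -1.82%.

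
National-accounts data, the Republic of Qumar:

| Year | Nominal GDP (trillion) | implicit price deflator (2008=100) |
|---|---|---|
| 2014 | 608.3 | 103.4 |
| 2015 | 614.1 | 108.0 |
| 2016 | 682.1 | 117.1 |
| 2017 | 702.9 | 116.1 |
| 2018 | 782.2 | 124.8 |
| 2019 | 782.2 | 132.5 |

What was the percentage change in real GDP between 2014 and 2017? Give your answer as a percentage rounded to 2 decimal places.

Real GDP 2014 = 608.3/1.034 = 588.30.
Real GDP 2017 = 702.9/1.161 = 605.43.
Change = 605.43/588.30 − 1 = 0.0291.

2.91%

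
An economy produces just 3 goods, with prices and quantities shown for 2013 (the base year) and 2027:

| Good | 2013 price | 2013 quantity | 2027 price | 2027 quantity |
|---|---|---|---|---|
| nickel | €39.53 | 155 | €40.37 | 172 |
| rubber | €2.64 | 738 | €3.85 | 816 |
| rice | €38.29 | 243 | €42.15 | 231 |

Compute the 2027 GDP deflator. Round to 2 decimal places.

Nominal GDP 2027 = 40.37·172 + 3.85·816 + 42.15·231 = 19821.89.
Real GDP 2027 (at 2013 prices) = 39.53·172 + 2.64·816 + 38.29·231 = 17798.39.
Deflator = Nominal/Real × 100 = 19821.89/17798.39 × 100 = 111.369.

111.37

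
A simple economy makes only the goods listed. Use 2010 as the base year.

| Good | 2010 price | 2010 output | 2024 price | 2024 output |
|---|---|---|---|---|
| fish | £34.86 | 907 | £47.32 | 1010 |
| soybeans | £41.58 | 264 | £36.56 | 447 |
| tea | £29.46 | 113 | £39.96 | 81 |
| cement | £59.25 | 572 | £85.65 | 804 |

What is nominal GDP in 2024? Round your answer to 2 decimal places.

£136234.88

Nominal GDP 2024 = Σ (p_2024 × q_2024) = 47.32·1010 + 36.56·447 + 39.96·81 + 85.65·804 = 136234.88.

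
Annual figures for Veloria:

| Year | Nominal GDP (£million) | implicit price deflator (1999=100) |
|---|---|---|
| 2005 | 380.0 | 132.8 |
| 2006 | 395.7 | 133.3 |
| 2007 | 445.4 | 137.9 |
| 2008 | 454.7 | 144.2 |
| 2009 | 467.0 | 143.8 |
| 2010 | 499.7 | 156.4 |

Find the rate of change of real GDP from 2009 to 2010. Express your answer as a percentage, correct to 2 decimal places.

Real GDP 2009 = 467.0/1.438 = 324.76.
Real GDP 2010 = 499.7/1.564 = 319.50.
Change = 319.50/324.76 − 1 = -0.0162.

-1.62%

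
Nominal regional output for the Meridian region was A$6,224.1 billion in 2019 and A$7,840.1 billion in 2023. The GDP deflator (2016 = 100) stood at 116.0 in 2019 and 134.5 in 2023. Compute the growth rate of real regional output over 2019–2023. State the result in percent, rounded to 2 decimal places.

8.64%

Deflate each year: 2019 → 6224.1/1.160 = 5365.60; 2023 → 7840.1/1.345 = 5829.07.
So real regional output changed by 5829.07/5365.60 − 1 = 0.0864, i.e. 8.64%.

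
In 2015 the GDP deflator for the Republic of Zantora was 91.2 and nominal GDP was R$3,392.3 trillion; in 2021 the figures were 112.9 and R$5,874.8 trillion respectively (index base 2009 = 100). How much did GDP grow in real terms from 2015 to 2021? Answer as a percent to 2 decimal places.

Deflate each year: 2015 → 3392.3/0.912 = 3719.63; 2021 → 5874.8/1.129 = 5203.54.
So real GDP changed by 5203.54/3719.63 − 1 = 0.3989, i.e. 39.89%.

39.89%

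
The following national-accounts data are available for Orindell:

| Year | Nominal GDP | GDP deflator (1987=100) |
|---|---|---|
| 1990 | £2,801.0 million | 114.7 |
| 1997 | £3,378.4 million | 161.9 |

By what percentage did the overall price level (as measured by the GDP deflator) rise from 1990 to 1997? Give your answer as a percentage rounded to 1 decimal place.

41.2%

Price-level change = 161.9 / 114.7 − 1 = 0.4115.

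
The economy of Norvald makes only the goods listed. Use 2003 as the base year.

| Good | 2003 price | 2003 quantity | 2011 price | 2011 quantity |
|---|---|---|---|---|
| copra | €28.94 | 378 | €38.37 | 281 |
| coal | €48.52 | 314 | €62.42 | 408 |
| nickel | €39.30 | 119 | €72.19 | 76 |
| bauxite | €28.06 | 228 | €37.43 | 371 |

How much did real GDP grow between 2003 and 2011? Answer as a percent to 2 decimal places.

10.94%

Real GDP 2003 = Nominal GDP 2003 = 28.94·378 + 48.52·314 + 39.30·119 + 28.06·228 = 37248.98.
Real GDP 2011 (at 2003 prices) = 28.94·281 + 48.52·408 + 39.30·76 + 28.06·371 = 41325.36.
Real growth = 41325.36/37248.98 − 1 = 0.1094.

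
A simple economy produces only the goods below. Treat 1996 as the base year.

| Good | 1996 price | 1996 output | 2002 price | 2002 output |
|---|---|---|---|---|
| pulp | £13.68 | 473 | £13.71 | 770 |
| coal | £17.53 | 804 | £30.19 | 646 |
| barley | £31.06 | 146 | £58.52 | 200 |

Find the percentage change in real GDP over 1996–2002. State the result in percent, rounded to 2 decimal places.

Real GDP 1996 = Nominal GDP 1996 = 13.68·473 + 17.53·804 + 31.06·146 = 25099.52.
Real GDP 2002 (at 1996 prices) = 13.68·770 + 17.53·646 + 31.06·200 = 28069.98.
Real growth = 28069.98/25099.52 − 1 = 0.1183.

11.83%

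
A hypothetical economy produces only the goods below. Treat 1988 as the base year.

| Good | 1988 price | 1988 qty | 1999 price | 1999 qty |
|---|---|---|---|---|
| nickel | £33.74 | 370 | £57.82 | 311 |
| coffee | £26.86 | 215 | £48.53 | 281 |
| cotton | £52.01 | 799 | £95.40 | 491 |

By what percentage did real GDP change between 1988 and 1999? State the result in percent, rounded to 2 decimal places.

Real GDP 1988 = Nominal GDP 1988 = 33.74·370 + 26.86·215 + 52.01·799 = 59814.69.
Real GDP 1999 (at 1988 prices) = 33.74·311 + 26.86·281 + 52.01·491 = 43577.71.
Real growth = 43577.71/59814.69 − 1 = -0.2715.

-27.15%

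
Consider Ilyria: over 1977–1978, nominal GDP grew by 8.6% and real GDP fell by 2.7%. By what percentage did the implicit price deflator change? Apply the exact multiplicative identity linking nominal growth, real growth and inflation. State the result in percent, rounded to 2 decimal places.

11.61%

(1 + g_nom) = (1 + g_real)(1 + π), so π = 1.0860 / 0.9730 − 1 = 0.11614.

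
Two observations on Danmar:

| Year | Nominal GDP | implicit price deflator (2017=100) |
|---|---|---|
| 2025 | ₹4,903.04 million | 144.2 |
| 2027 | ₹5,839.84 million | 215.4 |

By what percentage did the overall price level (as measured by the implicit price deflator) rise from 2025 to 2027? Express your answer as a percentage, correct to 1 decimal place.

Price-level change = 215.4 / 144.2 − 1 = 0.4938.

49.4%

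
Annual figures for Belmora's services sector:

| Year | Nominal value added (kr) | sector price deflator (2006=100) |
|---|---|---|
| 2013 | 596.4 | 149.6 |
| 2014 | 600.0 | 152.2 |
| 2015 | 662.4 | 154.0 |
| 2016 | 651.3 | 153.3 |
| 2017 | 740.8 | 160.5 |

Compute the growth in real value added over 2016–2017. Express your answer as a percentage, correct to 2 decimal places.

Real value added 2016 = 651.3/1.533 = 424.85.
Real value added 2017 = 740.8/1.605 = 461.56.
Change = 461.56/424.85 − 1 = 0.0864.

8.64%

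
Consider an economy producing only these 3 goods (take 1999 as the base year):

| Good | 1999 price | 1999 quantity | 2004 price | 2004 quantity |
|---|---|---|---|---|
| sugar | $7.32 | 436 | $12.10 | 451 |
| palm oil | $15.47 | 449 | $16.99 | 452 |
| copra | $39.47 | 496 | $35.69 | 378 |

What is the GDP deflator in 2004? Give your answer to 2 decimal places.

Nominal GDP 2004 = 12.10·451 + 16.99·452 + 35.69·378 = 26627.40.
Real GDP 2004 (at 1999 prices) = 7.32·451 + 15.47·452 + 39.47·378 = 25213.42.
Deflator = Nominal/Real × 100 = 26627.40/25213.42 × 100 = 105.608.

105.61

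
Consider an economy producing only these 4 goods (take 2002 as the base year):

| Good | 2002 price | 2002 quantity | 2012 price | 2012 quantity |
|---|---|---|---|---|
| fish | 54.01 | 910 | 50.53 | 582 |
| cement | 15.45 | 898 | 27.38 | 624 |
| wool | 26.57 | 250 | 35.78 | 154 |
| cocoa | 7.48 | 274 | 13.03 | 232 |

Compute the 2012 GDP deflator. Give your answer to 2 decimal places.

117.32

Nominal GDP 2012 = 50.53·582 + 27.38·624 + 35.78·154 + 13.03·232 = 55026.66.
Real GDP 2012 (at 2002 prices) = 54.01·582 + 15.45·624 + 26.57·154 + 7.48·232 = 46901.76.
Deflator = Nominal/Real × 100 = 55026.66/46901.76 × 100 = 117.323.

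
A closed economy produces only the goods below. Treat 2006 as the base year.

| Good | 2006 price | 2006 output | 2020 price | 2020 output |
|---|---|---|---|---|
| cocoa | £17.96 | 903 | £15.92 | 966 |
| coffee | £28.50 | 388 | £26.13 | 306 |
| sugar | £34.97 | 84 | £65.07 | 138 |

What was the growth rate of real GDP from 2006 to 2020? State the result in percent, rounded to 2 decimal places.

Real GDP 2006 = Nominal GDP 2006 = 17.96·903 + 28.50·388 + 34.97·84 = 30213.36.
Real GDP 2020 (at 2006 prices) = 17.96·966 + 28.50·306 + 34.97·138 = 30896.22.
Real growth = 30896.22/30213.36 − 1 = 0.0226.

2.26%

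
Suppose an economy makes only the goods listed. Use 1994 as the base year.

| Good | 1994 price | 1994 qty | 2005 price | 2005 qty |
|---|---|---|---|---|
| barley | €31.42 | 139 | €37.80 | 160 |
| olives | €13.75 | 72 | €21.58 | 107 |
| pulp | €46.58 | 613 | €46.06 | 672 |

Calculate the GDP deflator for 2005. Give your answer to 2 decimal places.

103.99

Nominal GDP 2005 = 37.80·160 + 21.58·107 + 46.06·672 = 39309.38.
Real GDP 2005 (at 1994 prices) = 31.42·160 + 13.75·107 + 46.58·672 = 37800.21.
Deflator = Nominal/Real × 100 = 39309.38/37800.21 × 100 = 103.992.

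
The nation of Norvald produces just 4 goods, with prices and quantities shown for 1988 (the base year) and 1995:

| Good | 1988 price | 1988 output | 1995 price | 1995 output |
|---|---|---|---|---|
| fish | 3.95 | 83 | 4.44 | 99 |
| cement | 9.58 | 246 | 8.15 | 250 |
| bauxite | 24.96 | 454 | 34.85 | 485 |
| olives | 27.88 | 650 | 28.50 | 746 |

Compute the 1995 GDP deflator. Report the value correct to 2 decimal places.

113.87

Nominal GDP 1995 = 4.44·99 + 8.15·250 + 34.85·485 + 28.50·746 = 40640.31.
Real GDP 1995 (at 1988 prices) = 3.95·99 + 9.58·250 + 24.96·485 + 27.88·746 = 35690.13.
Deflator = Nominal/Real × 100 = 40640.31/35690.13 × 100 = 113.870.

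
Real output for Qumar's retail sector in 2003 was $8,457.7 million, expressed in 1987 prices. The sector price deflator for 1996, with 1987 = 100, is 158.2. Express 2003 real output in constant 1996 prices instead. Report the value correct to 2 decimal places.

$13,380.08 million

Real output in 1996 prices = Real output in 1987 prices × (P_1996/P_1987) = 8457.7 × 1.582 = 13380.08.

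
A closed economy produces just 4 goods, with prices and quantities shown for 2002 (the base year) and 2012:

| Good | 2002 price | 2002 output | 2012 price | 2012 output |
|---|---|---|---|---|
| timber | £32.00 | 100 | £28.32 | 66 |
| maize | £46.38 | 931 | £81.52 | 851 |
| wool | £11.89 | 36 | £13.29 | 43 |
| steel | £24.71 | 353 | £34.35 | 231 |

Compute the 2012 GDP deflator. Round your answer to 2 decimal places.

Nominal GDP 2012 = 28.32·66 + 81.52·851 + 13.29·43 + 34.35·231 = 79748.96.
Real GDP 2012 (at 2002 prices) = 32.00·66 + 46.38·851 + 11.89·43 + 24.71·231 = 47800.66.
Deflator = Nominal/Real × 100 = 79748.96/47800.66 × 100 = 166.837.

166.84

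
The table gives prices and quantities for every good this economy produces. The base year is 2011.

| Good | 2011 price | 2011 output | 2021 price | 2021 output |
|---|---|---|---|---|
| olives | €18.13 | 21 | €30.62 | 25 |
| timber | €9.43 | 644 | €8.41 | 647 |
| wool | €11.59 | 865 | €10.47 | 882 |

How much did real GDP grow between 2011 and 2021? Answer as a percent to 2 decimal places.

Real GDP 2011 = Nominal GDP 2011 = 18.13·21 + 9.43·644 + 11.59·865 = 16479.00.
Real GDP 2021 (at 2011 prices) = 18.13·25 + 9.43·647 + 11.59·882 = 16776.84.
Real growth = 16776.84/16479.00 − 1 = 0.0181.

1.81%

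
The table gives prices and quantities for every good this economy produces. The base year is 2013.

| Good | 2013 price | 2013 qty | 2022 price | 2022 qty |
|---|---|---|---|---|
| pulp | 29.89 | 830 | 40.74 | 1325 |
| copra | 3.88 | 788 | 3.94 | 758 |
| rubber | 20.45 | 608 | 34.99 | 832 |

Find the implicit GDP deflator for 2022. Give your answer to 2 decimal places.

Nominal GDP 2022 = 40.74·1325 + 3.94·758 + 34.99·832 = 86078.70.
Real GDP 2022 (at 2013 prices) = 29.89·1325 + 3.88·758 + 20.45·832 = 59559.69.
Deflator = Nominal/Real × 100 = 86078.70/59559.69 × 100 = 144.525.

144.53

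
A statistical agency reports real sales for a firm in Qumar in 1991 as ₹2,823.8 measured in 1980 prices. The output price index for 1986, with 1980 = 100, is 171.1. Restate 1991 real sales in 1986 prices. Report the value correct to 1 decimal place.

₹4,831.5

Real sales in 1986 prices = Real sales in 1980 prices × (P_1986/P_1980) = 2823.8 × 1.711 = 4831.52.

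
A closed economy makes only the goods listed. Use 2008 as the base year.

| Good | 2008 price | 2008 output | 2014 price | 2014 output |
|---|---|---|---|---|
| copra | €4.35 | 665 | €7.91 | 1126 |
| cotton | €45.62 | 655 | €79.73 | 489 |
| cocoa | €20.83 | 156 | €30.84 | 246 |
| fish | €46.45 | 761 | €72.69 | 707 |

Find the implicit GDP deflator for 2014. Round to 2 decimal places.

163.99

Nominal GDP 2014 = 7.91·1126 + 79.73·489 + 30.84·246 + 72.69·707 = 106873.10.
Real GDP 2014 (at 2008 prices) = 4.35·1126 + 45.62·489 + 20.83·246 + 46.45·707 = 65170.61.
Deflator = Nominal/Real × 100 = 106873.10/65170.61 × 100 = 163.990.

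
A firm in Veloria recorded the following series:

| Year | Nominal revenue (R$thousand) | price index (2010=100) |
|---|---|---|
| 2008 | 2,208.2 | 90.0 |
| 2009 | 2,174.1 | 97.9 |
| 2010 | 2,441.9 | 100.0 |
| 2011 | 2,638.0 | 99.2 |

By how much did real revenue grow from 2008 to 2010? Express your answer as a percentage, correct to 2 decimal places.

-0.48%

Real revenue 2008 = 2208.2/0.900 = 2453.56.
Real revenue 2010 = 2441.9/1.000 = 2441.90.
Change = 2441.90/2453.56 − 1 = -0.0048.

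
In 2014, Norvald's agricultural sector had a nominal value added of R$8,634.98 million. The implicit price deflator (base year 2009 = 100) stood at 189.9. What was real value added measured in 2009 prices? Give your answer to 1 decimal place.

R$4,547.1 million

Real value added = Nominal / (implicit price deflator/100) = 8634.98 / 1.899 = 4547.12.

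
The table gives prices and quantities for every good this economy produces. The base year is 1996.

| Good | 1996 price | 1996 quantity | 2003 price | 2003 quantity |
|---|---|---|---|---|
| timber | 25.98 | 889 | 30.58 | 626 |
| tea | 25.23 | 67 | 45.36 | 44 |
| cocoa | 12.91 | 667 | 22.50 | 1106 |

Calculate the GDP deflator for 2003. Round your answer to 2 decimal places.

145.41

Nominal GDP 2003 = 30.58·626 + 45.36·44 + 22.50·1106 = 46023.92.
Real GDP 2003 (at 1996 prices) = 25.98·626 + 25.23·44 + 12.91·1106 = 31652.06.
Deflator = Nominal/Real × 100 = 46023.92/31652.06 × 100 = 145.406.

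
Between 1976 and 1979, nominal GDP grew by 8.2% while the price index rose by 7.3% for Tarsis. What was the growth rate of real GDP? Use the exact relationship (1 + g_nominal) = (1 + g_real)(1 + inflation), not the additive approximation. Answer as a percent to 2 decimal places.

(1 + g_nom) = (1 + g_real)(1 + π), so g_real = 1.0820 / 1.0730 − 1 = 0.00839.

0.84%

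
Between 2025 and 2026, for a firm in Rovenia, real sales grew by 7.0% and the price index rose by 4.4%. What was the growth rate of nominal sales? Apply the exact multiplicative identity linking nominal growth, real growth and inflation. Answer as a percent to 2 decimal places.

(1 + g_nom) = (1 + g_real)(1 + π) = 1.0700 × 1.0440 = 1.11708.

11.71%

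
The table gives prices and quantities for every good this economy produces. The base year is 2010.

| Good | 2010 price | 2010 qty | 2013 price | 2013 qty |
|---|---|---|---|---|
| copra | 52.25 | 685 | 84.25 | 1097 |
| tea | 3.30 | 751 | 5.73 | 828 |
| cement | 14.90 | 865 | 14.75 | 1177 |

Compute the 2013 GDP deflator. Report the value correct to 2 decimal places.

Nominal GDP 2013 = 84.25·1097 + 5.73·828 + 14.75·1177 = 114527.44.
Real GDP 2013 (at 2010 prices) = 52.25·1097 + 3.30·828 + 14.90·1177 = 77587.95.
Deflator = Nominal/Real × 100 = 114527.44/77587.95 × 100 = 147.610.

147.61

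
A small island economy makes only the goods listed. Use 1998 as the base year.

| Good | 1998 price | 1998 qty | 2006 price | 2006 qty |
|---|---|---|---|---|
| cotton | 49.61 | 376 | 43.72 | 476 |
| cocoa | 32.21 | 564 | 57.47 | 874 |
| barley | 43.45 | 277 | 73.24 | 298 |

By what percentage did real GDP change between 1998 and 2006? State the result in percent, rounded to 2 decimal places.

32.46%

Real GDP 1998 = Nominal GDP 1998 = 49.61·376 + 32.21·564 + 43.45·277 = 48855.45.
Real GDP 2006 (at 1998 prices) = 49.61·476 + 32.21·874 + 43.45·298 = 64714.00.
Real growth = 64714.00/48855.45 − 1 = 0.3246.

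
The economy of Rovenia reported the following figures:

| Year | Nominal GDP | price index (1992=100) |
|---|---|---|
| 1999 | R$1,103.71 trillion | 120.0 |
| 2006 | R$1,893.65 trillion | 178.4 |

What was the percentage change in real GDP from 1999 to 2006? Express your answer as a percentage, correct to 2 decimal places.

Deflate each year: 1999 → 1103.71/1.200 = 919.76; 2006 → 1893.65/1.784 = 1061.46.
So real GDP changed by 1061.46/919.76 − 1 = 0.1541, i.e. 15.41%.

15.41%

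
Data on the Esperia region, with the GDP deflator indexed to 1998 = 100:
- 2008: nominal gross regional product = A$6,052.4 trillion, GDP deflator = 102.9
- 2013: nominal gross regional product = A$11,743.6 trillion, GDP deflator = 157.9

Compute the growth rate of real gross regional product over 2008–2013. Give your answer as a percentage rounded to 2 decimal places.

Real gross regional product 2008 = 6052.4 / 1.029 = 5881.83.
Real gross regional product 2013 = 11743.6 / 1.579 = 7437.37.
Real growth = 7437.37 / 5881.83 − 1 = 0.2645.

26.45%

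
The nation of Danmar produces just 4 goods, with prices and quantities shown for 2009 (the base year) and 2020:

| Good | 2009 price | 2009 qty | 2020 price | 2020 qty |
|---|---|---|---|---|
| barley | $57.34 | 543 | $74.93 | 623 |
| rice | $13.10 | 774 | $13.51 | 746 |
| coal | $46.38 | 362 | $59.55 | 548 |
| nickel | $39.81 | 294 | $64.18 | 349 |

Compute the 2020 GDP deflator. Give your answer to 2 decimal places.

Nominal GDP 2020 = 74.93·623 + 13.51·746 + 59.55·548 + 64.18·349 = 111792.07.
Real GDP 2020 (at 2009 prices) = 57.34·623 + 13.10·746 + 46.38·548 + 39.81·349 = 84805.35.
Deflator = Nominal/Real × 100 = 111792.07/84805.35 × 100 = 131.822.

131.82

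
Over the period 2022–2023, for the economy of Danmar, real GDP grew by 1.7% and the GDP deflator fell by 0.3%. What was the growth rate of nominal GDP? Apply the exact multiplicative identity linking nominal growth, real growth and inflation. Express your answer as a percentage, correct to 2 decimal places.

1.39%

(1 + g_nom) = (1 + g_real)(1 + π) = 1.0170 × 0.9970 = 1.01395.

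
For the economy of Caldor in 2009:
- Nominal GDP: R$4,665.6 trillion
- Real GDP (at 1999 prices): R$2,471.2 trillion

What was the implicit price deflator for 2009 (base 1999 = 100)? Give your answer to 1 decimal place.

188.8

implicit price deflator = (Nominal / Real) × 100 = 4665.6 / 2471.2 × 100 = 188.80.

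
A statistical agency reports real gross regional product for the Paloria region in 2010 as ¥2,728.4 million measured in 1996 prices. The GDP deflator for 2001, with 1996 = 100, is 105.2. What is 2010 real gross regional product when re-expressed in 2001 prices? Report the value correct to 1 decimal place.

Real gross regional product in 2001 prices = Real gross regional product in 1996 prices × (P_2001/P_1996) = 2728.4 × 1.052 = 2870.28.

¥2,870.3 million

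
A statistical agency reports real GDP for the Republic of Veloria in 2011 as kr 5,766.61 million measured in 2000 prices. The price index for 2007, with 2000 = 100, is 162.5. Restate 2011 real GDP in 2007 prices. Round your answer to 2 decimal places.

Real GDP in 2007 prices = Real GDP in 2000 prices × (P_2007/P_2000) = 5766.61 × 1.625 = 9370.74.

kr 9,370.74 million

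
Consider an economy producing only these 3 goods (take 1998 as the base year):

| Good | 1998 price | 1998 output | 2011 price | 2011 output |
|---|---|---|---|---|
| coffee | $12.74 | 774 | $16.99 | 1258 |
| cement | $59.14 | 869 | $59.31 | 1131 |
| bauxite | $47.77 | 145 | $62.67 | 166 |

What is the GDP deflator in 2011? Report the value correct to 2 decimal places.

Nominal GDP 2011 = 16.99·1258 + 59.31·1131 + 62.67·166 = 98856.25.
Real GDP 2011 (at 1998 prices) = 12.74·1258 + 59.14·1131 + 47.77·166 = 90844.08.
Deflator = Nominal/Real × 100 = 98856.25/90844.08 × 100 = 108.820.

108.82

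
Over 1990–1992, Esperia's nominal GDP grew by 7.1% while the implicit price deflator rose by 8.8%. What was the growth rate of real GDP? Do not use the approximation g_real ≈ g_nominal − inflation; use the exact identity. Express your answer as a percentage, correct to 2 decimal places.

-1.56%

(1 + g_nom) = (1 + g_real)(1 + π), so g_real = 1.0710 / 1.0880 − 1 = -0.01563.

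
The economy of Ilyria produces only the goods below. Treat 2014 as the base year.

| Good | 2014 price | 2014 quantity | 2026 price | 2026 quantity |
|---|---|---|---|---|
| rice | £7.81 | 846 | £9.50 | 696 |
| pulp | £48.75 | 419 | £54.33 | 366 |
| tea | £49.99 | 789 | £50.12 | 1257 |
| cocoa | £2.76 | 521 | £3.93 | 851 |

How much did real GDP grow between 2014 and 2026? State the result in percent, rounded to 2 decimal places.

30.26%

Real GDP 2014 = Nominal GDP 2014 = 7.81·846 + 48.75·419 + 49.99·789 + 2.76·521 = 67913.58.
Real GDP 2026 (at 2014 prices) = 7.81·696 + 48.75·366 + 49.99·1257 + 2.76·851 = 88464.45.
Real growth = 88464.45/67913.58 − 1 = 0.3026.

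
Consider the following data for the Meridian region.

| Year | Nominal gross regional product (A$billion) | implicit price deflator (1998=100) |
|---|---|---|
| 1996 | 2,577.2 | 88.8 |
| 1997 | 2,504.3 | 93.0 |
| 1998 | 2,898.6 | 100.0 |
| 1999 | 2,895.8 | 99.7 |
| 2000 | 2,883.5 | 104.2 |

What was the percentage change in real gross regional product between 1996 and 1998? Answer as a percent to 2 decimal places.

Real gross regional product 1996 = 2577.2/0.888 = 2902.25.
Real gross regional product 1998 = 2898.6/1.000 = 2898.60.
Change = 2898.60/2902.25 − 1 = -0.0013.

-0.13%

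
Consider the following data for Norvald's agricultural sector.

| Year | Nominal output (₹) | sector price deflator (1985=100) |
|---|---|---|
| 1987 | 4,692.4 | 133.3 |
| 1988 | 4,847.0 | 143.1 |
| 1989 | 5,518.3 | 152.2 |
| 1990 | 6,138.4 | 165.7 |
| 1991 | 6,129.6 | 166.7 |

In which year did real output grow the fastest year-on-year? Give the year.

1989

1988: real = 4847.0/1.431 = 3387.14; growth vs 1987 (3520.18) = -3.78%.
1989: real = 5518.3/1.522 = 3625.69; growth vs 1988 (3387.14) = 7.04%.
1990: real = 6138.4/1.657 = 3704.53; growth vs 1989 (3625.69) = 2.17%.
1991: real = 6129.6/1.667 = 3677.02; growth vs 1990 (3704.53) = -0.74%.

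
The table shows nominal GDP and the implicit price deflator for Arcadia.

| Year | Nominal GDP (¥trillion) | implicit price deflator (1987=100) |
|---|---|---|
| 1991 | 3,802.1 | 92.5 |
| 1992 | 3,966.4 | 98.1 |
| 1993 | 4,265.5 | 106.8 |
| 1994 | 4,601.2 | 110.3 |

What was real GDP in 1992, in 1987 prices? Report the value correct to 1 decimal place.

Real GDP 1992 = 3966.4 / 0.981 = 4043.22.

¥4,043.2 trillion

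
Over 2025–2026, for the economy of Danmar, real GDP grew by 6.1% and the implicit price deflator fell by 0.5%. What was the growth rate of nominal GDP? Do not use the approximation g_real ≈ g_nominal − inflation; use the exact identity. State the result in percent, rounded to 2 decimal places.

(1 + g_nom) = (1 + g_real)(1 + π) = 1.0610 × 0.9950 = 1.05570.

5.57%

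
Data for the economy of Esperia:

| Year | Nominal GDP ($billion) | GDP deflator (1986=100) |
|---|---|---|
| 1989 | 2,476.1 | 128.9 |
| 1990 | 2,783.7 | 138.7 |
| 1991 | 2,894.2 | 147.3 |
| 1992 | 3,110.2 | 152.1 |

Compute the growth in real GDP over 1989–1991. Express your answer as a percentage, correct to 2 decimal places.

2.28%

Real GDP 1989 = 2476.1/1.289 = 1920.95.
Real GDP 1991 = 2894.2/1.473 = 1964.83.
Change = 1964.83/1920.95 − 1 = 0.0228.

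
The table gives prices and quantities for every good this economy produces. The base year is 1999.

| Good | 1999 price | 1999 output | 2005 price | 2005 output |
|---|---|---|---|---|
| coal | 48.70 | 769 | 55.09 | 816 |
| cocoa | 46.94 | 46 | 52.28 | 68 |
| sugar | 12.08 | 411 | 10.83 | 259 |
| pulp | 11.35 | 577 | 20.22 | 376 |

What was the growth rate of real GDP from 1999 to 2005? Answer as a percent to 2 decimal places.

-1.56%

Real GDP 1999 = Nominal GDP 1999 = 48.70·769 + 46.94·46 + 12.08·411 + 11.35·577 = 51123.37.
Real GDP 2005 (at 1999 prices) = 48.70·816 + 46.94·68 + 12.08·259 + 11.35·376 = 50327.44.
Real growth = 50327.44/51123.37 − 1 = -0.0156.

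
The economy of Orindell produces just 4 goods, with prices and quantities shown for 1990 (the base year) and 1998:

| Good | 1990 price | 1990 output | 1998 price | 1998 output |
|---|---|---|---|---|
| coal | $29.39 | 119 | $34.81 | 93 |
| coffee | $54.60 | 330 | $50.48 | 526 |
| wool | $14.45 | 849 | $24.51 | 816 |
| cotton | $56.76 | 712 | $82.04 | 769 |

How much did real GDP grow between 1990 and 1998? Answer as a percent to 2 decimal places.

17.11%

Real GDP 1990 = Nominal GDP 1990 = 29.39·119 + 54.60·330 + 14.45·849 + 56.76·712 = 74196.58.
Real GDP 1998 (at 1990 prices) = 29.39·93 + 54.60·526 + 14.45·816 + 56.76·769 = 86892.51.
Real growth = 86892.51/74196.58 − 1 = 0.1711.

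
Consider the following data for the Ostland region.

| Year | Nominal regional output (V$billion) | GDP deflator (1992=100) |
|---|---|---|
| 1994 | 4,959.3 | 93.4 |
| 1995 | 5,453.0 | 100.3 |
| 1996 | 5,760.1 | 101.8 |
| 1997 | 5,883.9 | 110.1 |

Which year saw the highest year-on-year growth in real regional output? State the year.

1996

1995: real = 5453.0/1.003 = 5436.69; growth vs 1994 (5309.74) = 2.39%.
1996: real = 5760.1/1.018 = 5658.25; growth vs 1995 (5436.69) = 4.08%.
1997: real = 5883.9/1.101 = 5344.14; growth vs 1996 (5658.25) = -5.55%.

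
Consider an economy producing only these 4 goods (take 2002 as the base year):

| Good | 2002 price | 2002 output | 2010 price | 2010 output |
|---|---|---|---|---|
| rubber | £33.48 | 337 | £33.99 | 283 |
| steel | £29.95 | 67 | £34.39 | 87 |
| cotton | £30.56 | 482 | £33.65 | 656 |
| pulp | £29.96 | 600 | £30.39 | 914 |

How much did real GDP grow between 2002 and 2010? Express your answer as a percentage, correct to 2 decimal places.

29.39%

Real GDP 2002 = Nominal GDP 2002 = 33.48·337 + 29.95·67 + 30.56·482 + 29.96·600 = 45995.33.
Real GDP 2010 (at 2002 prices) = 33.48·283 + 29.95·87 + 30.56·656 + 29.96·914 = 59511.29.
Real growth = 59511.29/45995.33 − 1 = 0.2939.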